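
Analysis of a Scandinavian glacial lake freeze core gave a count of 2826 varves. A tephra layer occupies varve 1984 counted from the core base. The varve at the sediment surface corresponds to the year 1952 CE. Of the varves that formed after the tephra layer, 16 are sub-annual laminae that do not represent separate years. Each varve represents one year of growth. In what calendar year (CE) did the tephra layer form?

2826 − 1984 = 842 varves lie beyond the tephra layer toward the sediment surface.
Excluding 16 false varves: 842 − 16 = 826.
Counting back 826 years from 1952 CE places the tephra layer in 1952 − 826 = 1126 CE.

1126 CE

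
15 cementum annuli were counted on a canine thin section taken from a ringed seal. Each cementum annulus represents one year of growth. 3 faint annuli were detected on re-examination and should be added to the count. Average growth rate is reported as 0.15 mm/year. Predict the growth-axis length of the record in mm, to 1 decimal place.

True cementum annulus count = 15 + 3 = 18.
18 years at 0.15 mm/year gives 0.15 × 18 = 2.7 mm.

2.7 mm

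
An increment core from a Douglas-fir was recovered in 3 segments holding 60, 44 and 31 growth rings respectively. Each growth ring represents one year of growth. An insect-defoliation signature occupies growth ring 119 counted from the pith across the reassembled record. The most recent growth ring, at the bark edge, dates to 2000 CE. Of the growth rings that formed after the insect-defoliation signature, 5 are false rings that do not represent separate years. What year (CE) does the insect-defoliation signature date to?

1989 CE

Total growth rings = 60 + 44 + 31 = 135.
Between growth ring 119 and the bark edge there are 135 − 119 = 16 growth rings.
16 − 5 false = 11 true growth rings after the insect-defoliation signature.
The growth ring at the bark edge is 2000 CE, so the insect-defoliation signature dates to 2000 − 11 = 1989 CE.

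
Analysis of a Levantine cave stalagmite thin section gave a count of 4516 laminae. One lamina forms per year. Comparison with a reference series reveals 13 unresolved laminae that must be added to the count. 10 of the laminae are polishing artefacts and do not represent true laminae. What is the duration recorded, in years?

Correcting the raw count gives 4516 − 10 + 13 = 4519 true laminae.
One lamina per year makes the duration 4519 years.

4519 years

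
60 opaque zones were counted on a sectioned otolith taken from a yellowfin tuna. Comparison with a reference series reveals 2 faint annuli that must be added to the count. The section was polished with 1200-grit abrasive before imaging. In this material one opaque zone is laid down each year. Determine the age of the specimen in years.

62 years

After corrections the count is 60 + 2 = 62 opaque zones.
With a one-to-one opaque zone periodicity this is 62 years.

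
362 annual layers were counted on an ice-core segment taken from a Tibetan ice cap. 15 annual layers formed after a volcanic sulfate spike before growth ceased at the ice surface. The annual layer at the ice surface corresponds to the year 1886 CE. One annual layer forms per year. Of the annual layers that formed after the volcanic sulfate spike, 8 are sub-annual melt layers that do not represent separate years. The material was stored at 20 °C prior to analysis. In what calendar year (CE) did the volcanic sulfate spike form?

1879 CE

There are 15 annual layers younger than the volcanic sulfate spike.
Excluding 8 false annual layers: 15 − 8 = 7.
Counting back 7 years from 1886 CE places the volcanic sulfate spike in 1886 − 7 = 1879 CE.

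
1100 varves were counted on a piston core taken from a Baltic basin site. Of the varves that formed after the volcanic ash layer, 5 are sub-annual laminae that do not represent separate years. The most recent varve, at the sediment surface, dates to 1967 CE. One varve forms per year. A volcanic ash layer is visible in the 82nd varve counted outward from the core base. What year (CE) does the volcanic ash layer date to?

1100 − 82 = 1018 varves lie beyond the volcanic ash layer toward the sediment surface.
Excluding 5 false varves: 1018 − 5 = 1013.
The varve at the sediment surface is 1967 CE, so the volcanic ash layer dates to 1967 − 1013 = 954 CE.

954 CE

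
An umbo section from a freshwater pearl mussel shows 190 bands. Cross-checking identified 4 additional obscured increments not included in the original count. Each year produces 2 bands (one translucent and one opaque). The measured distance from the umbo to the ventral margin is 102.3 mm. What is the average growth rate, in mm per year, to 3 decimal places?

1.055 mm per year

Correcting the raw count gives 190 + 4 = 194 true bands.
With 2 bands per year, 194 / 2 = 97 years.
102.3 mm over 97 years gives 102.3 / 97 ≈ 1.055 mm per year.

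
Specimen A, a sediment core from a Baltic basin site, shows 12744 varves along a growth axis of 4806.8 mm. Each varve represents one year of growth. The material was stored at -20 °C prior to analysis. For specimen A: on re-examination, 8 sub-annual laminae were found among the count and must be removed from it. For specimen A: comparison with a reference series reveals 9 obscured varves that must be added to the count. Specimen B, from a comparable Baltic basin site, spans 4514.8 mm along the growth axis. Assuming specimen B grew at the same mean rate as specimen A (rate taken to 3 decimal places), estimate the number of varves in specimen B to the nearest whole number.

Specimen A: after corrections the count is 12744 − 8 + 9 = 12745 varves.
A: Mean rate = 4806.8 mm / 12745 years ≈ 0.377 mm per year.
B spans 4514.8 / 0.377 = 11975.60 years ≈ 11976 varves.

11976 varves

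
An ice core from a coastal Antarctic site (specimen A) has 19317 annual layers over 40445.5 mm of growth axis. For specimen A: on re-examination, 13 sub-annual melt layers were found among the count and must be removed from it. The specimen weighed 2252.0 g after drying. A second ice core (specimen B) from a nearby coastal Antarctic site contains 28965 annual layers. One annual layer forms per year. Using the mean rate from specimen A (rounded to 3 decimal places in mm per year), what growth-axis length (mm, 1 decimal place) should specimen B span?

60681.7 mm

Specimen A: after corrections the count is 19317 − 13 = 19304 annual layers.
A: 40445.5 mm over 19304 years gives 40445.5 / 19304 ≈ 2.095 mm/yr.
B's length ≈ 2.095 × 28965 = 60681.7 mm.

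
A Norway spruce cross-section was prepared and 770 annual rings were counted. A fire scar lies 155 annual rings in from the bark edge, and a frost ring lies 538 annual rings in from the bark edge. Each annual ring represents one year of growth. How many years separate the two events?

383 years

Separation: 538 − 155 = 383 annual rings.
At one annual ring per year, 383 years elapsed between them.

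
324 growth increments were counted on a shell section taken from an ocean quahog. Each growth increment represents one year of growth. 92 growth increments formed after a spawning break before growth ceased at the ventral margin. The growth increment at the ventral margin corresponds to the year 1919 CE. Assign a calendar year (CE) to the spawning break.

92 growth increments post-date the spawning break.
1919 − 92 = 1827 CE.

1827 CE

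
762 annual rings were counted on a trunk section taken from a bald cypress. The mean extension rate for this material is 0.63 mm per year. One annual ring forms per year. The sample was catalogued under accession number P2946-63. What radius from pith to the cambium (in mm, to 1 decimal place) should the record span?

The record spans 762 years at 0.63 mm per year.
762 years at 0.63 mm/year gives 0.63 × 762 = 480.1 mm.

480.1 mm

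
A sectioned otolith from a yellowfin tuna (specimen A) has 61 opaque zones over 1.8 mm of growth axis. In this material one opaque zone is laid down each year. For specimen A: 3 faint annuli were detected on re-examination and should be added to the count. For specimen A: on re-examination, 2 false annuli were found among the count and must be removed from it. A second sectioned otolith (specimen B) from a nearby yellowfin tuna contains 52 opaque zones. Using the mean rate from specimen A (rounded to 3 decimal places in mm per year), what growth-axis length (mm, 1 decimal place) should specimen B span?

1.5 mm

Specimen A: correcting the raw count gives 61 − 2 + 3 = 62 true opaque zones.
A: Extension rate ≈ 1.8 / 62 = 0.029 mm/yr.
B's length ≈ 0.029 × 52 = 1.5 mm.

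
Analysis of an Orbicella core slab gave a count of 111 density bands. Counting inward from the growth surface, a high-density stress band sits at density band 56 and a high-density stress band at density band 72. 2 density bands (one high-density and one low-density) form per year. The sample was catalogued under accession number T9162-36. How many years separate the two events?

8 yr

The two markers are separated by 72 − 56 = 16 density bands.
With 2 density bands per year, 16 / 2 = 8 years.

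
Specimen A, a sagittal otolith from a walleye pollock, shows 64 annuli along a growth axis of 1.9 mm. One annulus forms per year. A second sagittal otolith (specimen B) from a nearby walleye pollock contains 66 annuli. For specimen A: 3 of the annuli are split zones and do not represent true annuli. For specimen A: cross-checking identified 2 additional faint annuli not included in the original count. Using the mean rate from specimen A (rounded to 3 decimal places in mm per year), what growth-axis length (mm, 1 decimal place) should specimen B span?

Specimen A: after corrections the count is 64 − 3 + 2 = 63 annuli.
A: Extension rate ≈ 1.9 / 63 = 0.030 mm per year.
For B, 0.030 mm/year × 66 years = 2.0 mm.

2.0 mm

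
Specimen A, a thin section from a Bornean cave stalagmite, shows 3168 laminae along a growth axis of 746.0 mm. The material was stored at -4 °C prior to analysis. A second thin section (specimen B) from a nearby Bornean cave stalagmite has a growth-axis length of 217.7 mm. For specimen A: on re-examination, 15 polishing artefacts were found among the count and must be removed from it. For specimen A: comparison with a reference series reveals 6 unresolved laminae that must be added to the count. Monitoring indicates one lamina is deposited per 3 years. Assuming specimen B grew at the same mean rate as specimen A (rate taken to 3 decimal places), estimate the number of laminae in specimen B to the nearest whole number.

919 laminae

Specimen A: true lamina count = 3168 − 15 + 6 = 3159.
Specimen A: at 3 years per lamina, 3159 × 3 = 9477 years.
A: Extension rate ≈ 746.0 / 9477 = 0.079 mm/yr.
B spans 217.7 / 0.079 = 2755.70 years; at 3 years per lamina that is 2755.70 / 3 ≈ 919 laminae.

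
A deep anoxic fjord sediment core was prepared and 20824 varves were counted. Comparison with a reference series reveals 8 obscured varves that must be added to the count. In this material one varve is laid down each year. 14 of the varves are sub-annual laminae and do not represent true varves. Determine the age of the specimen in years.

20818 years

After corrections the count is 20824 − 14 + 8 = 20818 varves.
At one varve per year, that is 20818 years.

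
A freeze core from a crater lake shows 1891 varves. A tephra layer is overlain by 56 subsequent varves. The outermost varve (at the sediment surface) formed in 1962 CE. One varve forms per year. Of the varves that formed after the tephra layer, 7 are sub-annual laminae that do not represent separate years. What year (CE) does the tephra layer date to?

1913 CE

There are 56 varves younger than the tephra layer.
Removing the 7 false varves leaves 56 − 7 = 49 true varves beyond the tephra layer.
Counting back 49 years from 1962 CE places the tephra layer in 1962 − 49 = 1913 CE.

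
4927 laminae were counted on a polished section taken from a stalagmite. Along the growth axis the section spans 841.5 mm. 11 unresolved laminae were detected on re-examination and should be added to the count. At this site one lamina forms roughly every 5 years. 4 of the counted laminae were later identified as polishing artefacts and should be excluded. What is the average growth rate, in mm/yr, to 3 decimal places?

0.034 mm/yr

Adjusted count: 4927 − 4 + 11 = 4934 laminae.
4934 laminae at 5 years each span 4934 × 5 = 24670 years.
Extension rate ≈ 841.5 / 24670 = 0.034 mm/yr.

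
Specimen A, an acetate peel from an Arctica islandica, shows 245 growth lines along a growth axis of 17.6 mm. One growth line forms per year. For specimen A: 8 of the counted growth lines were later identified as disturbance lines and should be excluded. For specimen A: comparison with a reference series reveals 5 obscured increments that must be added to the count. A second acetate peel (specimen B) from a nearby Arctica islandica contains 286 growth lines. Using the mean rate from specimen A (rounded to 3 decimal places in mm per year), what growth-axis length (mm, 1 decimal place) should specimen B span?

Specimen A: true growth line count = 245 − 8 + 5 = 242.
A: 17.6 mm over 242 years gives 17.6 / 242 ≈ 0.073 mm/year.
Length of B = 0.073 × 286 = 20.9 mm.

20.9 mm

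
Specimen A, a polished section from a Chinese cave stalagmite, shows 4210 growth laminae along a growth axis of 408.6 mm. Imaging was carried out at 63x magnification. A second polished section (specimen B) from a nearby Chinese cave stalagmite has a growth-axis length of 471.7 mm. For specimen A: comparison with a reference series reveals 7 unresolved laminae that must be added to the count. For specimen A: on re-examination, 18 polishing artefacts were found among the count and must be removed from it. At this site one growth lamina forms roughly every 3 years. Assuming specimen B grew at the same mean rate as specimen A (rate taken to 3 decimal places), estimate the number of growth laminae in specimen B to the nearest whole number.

4914 growth laminae

Specimen A: correcting the raw count gives 4210 − 18 + 7 = 4199 true growth laminae.
Specimen A: multiplying by 3 years per growth lamina: 4199 × 3 = 12597 years.
A: Extension rate ≈ 408.6 / 12597 = 0.032 mm/year.
B spans 471.7 / 0.032 = 14740.62 years; at 3 years per growth lamina that is 14740.62 / 3 ≈ 4914 growth laminae.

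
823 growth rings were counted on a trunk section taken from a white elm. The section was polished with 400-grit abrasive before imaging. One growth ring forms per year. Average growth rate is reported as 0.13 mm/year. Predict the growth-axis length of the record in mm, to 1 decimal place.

107.0 mm

The record spans 823 years at 0.13 mm per year.
Length ≈ 0.13 × 823 = 107.0 mm.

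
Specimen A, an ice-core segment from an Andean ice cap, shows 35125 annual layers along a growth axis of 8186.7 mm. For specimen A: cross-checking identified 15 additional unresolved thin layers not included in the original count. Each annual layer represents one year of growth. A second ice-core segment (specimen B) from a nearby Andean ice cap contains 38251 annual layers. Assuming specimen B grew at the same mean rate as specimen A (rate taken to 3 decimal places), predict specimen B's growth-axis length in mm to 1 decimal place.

Specimen A: true annual layer count = 35125 + 15 = 35140.
A: Mean rate = 8186.7 mm / 35140 years ≈ 0.233 mm/yr.
B's length ≈ 0.233 × 38251 = 8912.5 mm.

8912.5 mm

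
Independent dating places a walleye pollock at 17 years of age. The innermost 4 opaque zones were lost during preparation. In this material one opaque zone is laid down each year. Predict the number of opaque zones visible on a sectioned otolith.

13 opaque zones

At one opaque zone per year, 17 years correspond to 17 opaque zones.
Less the 4 uncaptured opaque zones: 17 − 4 = 13.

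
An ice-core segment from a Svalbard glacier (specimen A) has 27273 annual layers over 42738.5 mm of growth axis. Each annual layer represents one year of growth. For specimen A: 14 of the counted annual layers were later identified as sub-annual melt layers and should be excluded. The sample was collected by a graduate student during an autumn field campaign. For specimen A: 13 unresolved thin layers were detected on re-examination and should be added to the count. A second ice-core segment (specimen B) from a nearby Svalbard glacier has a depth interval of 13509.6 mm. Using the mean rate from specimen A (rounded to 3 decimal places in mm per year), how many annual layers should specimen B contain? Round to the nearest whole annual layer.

8621 annual layers

Specimen A: adjusted count: 27273 − 14 + 13 = 27272 annual layers.
A: 42738.5 mm over 27272 years gives 42738.5 / 27272 ≈ 1.567 mm/year.
Specimen B: 13509.6 mm / 1.567 mm per year = 8621.31 years ≈ 8621 annual layers.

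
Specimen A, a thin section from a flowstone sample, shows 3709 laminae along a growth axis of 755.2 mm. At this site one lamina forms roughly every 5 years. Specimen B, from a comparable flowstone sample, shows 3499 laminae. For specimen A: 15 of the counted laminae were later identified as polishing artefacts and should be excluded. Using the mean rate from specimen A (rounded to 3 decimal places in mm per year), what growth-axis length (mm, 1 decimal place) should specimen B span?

Specimen A: after corrections the count is 3709 − 15 = 3694 laminae.
Specimen A: 3694 laminae at 5 years each span 3694 × 5 = 18470 years.
A: Extension rate ≈ 755.2 / 18470 = 0.041 mm/year.
Specimen B: 3499 laminae at 5 years each span 3499 × 5 = 17495 years. Length of B = 0.041 × 17495 = 717.3 mm.

717.3 mm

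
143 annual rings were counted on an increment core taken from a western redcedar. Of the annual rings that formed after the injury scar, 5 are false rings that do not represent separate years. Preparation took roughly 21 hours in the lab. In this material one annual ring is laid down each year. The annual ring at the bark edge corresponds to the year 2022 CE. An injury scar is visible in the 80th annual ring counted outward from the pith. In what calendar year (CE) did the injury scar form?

1964 CE

The injury scar sits at annual ring 80 from the pith, so 143 − 80 = 63 annual rings formed after it.
Excluding 5 false annual rings: 63 − 5 = 58.
Counting back 58 years from 2022 CE places the injury scar in 2022 − 58 = 1964 CE.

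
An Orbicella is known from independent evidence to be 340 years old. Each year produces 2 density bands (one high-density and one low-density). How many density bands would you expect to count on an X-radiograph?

Expected density bands: 340 × 2 = 680.
So 680 density bands should be present.

680 density bands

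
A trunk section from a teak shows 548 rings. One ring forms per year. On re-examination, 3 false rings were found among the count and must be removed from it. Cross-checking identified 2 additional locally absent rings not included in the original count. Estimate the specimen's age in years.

Correcting the raw count gives 548 − 3 + 2 = 547 true rings.
At one ring per year, that is 547 years.

547 yr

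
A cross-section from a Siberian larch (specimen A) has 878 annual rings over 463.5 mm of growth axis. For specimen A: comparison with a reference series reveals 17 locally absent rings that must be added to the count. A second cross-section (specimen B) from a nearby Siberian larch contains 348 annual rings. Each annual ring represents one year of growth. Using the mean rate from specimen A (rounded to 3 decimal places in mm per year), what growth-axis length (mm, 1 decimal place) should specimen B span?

Specimen A: correcting the raw count gives 878 + 17 = 895 true annual rings.
A: Extension rate ≈ 463.5 / 895 = 0.518 mm/yr.
Length of B = 0.518 × 348 = 180.3 mm.

180.3 mm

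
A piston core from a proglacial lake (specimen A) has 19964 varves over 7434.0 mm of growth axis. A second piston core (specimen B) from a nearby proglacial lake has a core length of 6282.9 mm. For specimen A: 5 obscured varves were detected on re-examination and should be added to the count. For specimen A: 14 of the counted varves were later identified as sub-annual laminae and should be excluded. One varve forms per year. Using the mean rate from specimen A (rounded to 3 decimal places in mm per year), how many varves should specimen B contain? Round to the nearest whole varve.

Specimen A: adjusted count: 19964 − 14 + 5 = 19955 varves.
A: 7434.0 mm over 19955 years gives 7434.0 / 19955 ≈ 0.373 mm/yr.
For B, 6282.9 / 0.373 = 16844.24 years ≈ 16844 varves.

16844 varves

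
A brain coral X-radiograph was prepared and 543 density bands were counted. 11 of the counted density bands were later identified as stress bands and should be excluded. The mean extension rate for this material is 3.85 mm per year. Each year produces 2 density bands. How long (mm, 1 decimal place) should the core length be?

After corrections the count is 543 − 11 = 532 density bands.
532 density bands at 2 per year is 532 / 2 = 266 years.
266 years at 3.85 mm/year gives 3.85 × 266 = 1024.1 mm.

1024.1 mm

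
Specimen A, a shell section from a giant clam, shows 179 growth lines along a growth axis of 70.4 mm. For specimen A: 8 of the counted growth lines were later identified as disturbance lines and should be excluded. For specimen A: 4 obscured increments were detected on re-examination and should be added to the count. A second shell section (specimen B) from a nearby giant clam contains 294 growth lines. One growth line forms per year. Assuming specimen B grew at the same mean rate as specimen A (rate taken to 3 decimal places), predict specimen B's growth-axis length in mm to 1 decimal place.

Specimen A: after corrections the count is 179 − 8 + 4 = 175 growth lines.
A: Extension rate ≈ 70.4 / 175 = 0.402 mm/year.
For B, 0.402 mm/year × 294 years = 118.2 mm.

118.2 mm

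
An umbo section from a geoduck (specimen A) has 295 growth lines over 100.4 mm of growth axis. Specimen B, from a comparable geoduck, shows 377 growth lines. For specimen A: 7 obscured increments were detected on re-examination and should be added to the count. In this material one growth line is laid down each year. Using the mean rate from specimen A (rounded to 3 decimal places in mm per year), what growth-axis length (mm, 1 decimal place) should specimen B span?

125.2 mm

Specimen A: adjusted count: 295 + 7 = 302 growth lines.
A: Mean rate = 100.4 mm / 302 years ≈ 0.332 mm per year.
B's length ≈ 0.332 × 377 = 125.2 mm.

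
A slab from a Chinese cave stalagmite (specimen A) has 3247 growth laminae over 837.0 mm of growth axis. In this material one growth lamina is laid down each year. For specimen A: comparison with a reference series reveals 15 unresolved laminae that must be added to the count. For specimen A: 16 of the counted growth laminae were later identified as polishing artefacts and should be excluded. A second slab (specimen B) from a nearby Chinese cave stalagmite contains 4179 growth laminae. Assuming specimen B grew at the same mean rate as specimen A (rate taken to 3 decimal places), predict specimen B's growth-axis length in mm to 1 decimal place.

1078.2 mm

Specimen A: true growth lamina count = 3247 − 16 + 15 = 3246.
A: Mean rate = 837.0 mm / 3246 years ≈ 0.258 mm/yr.
Length of B = 0.258 × 4179 = 1078.2 mm.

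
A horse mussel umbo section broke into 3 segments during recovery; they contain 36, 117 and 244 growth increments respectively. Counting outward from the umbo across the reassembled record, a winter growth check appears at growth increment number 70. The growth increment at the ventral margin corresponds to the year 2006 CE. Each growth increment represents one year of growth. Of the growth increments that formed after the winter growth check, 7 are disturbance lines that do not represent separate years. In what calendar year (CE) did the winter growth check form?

Total growth increments = 36 + 117 + 244 = 397.
The winter growth check sits at growth increment 70 from the umbo, so 397 − 70 = 327 growth increments formed after it.
Excluding 7 false growth increments: 327 − 7 = 320.
Counting back 320 years from 2006 CE places the winter growth check in 2006 − 320 = 1686 CE.

1686 CE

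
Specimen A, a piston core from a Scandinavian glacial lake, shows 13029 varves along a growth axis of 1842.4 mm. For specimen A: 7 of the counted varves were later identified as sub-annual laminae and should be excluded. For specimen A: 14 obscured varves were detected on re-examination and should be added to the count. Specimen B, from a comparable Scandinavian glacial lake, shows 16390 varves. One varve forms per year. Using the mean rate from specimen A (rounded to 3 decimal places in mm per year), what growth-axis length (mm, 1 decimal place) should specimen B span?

Specimen A: adjusted count: 13029 − 7 + 14 = 13036 varves.
A: 1842.4 mm over 13036 years gives 1842.4 / 13036 ≈ 0.141 mm/year.
For B, 0.141 mm/year × 16390 years = 2311.0 mm.

2311.0 mm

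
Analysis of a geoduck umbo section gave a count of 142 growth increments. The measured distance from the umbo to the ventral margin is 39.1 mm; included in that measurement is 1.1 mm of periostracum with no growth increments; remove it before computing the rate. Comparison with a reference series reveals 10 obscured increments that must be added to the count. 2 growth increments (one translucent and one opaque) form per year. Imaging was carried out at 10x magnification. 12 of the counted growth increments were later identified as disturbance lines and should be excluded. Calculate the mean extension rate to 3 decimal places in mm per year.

0.543 mm per year

Adjusted count: 142 − 12 + 10 = 140 growth increments.
140 growth increments at 2 per year is 140 / 2 = 70 years.
Net length = 39.1 − 1.1 = 38.0 mm.
38.0 mm over 70 years gives 38.0 / 70 ≈ 0.543 mm per year.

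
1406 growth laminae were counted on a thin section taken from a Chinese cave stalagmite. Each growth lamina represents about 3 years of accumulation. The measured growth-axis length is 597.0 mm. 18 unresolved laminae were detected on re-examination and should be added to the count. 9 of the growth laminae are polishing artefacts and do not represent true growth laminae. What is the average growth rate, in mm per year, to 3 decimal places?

0.141 mm per year

After corrections the count is 1406 − 9 + 18 = 1415 growth laminae.
At 3 years per growth lamina, 1415 × 3 = 4245 years.
597.0 mm over 4245 years gives 597.0 / 4245 ≈ 0.141 mm per year.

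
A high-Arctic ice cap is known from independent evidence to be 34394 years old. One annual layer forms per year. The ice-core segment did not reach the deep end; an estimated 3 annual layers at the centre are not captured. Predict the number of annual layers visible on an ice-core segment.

34391 annual layers

At one annual layer per year, 34394 years correspond to 34394 annual layers.
Less the 3 uncaptured annual layers: 34394 − 3 = 34391.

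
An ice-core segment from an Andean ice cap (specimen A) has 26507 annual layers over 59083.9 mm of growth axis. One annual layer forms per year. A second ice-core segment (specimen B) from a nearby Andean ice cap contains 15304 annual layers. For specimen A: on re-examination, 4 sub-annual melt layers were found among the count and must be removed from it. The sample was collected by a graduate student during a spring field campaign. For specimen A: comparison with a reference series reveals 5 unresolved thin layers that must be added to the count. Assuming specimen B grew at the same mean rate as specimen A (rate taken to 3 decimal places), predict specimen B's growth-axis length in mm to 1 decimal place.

Specimen A: correcting the raw count gives 26507 − 4 + 5 = 26508 true annual layers.
A: Mean rate = 59083.9 mm / 26508 years ≈ 2.229 mm/year.
Length of B = 2.229 × 15304 = 34112.6 mm.

34112.6 mm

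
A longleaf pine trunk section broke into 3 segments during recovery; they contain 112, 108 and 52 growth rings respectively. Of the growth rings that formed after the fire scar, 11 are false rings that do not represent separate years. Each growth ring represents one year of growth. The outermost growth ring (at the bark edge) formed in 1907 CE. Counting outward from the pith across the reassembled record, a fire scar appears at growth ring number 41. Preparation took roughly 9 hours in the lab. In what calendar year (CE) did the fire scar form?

Total growth rings = 112 + 108 + 52 = 272.
272 − 41 = 231 growth rings lie beyond the fire scar toward the bark edge.
231 − 11 false = 220 true growth rings after the fire scar.
The growth ring at the bark edge is 1907 CE, so the fire scar dates to 1907 − 220 = 1687 CE.

1687 CE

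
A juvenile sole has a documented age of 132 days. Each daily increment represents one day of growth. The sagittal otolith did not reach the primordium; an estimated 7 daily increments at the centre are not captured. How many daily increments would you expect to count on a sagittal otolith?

Expected daily increments over 132 days: 132.
Less the 7 uncaptured daily increments: 132 − 7 = 125.

125 daily increments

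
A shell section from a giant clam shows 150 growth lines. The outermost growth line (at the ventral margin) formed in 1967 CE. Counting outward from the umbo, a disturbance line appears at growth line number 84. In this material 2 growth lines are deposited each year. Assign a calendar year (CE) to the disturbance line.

The disturbance line sits at growth line 84 from the umbo, so 150 − 84 = 66 growth lines formed after it.
66 growth lines at 2 per year is 66 / 2 = 33 years.
1967 − 33 = 1934 CE.

1934 CE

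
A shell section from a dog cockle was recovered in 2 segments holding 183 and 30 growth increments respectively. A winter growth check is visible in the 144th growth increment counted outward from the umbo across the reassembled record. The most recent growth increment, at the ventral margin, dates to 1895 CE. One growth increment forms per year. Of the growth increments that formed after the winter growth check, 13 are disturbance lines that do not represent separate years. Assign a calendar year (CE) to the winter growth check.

Total growth increments = 183 + 30 = 213.
The winter growth check sits at growth increment 144 from the umbo, so 213 − 144 = 69 growth increments formed after it.
69 − 13 false = 56 true growth increments after the winter growth check.
1895 − 56 = 1839 CE.

1839 CE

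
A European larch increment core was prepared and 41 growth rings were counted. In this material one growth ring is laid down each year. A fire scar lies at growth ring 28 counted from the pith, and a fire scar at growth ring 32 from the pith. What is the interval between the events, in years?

4 years

Separation: 32 − 28 = 4 growth rings.
At one growth ring per year, 4 years elapsed between them.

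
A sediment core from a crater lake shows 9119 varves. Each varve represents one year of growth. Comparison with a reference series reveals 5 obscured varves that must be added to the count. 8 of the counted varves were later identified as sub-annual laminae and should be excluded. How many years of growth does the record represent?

9116 years

Adjusted count: 9119 − 8 + 5 = 9116 varves.
At one varve per year, that is 9116 years.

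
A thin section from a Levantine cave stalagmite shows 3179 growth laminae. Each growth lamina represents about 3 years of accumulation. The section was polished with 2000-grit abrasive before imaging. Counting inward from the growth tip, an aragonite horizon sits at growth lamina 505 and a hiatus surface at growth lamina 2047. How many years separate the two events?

2047 − 505 = 1542 growth laminae lie between the two events.
1542 growth laminae at 3 years each span 1542 × 3 = 4626 years.

4626 years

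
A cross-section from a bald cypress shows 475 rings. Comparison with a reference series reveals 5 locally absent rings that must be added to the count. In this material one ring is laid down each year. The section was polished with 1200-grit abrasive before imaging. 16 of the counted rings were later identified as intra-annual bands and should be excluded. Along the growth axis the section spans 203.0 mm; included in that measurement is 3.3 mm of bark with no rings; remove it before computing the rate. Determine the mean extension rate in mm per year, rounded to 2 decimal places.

Correcting the raw count gives 475 − 16 + 5 = 464 true rings.
Net length = 203.0 − 3.3 = 199.7 mm.
Extension rate ≈ 199.7 / 464 = 0.43 mm per year.

0.43 mm per year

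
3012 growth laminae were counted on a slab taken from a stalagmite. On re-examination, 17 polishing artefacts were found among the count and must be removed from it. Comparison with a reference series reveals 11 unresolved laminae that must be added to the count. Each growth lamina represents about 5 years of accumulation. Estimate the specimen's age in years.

15030 years

After corrections the count is 3012 − 17 + 11 = 3006 growth laminae.
Multiplying by 5 years per growth lamina: 3006 × 5 = 15030 years.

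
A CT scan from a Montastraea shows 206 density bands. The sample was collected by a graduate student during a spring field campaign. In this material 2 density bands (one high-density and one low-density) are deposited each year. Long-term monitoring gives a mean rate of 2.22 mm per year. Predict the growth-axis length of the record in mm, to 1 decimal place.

Dividing by 2 density bands per year: 206 / 2 = 103 years.
103 years at 2.22 mm/year gives 2.22 × 103 = 228.7 mm.

228.7 mm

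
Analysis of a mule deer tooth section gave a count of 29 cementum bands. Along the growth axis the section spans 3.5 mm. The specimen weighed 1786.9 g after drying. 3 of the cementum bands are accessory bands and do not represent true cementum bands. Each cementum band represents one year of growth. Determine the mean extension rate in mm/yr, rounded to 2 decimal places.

Adjusted count: 29 − 3 = 26 cementum bands.
Extension rate ≈ 3.5 / 26 = 0.13 mm/yr.

0.13 mm/yr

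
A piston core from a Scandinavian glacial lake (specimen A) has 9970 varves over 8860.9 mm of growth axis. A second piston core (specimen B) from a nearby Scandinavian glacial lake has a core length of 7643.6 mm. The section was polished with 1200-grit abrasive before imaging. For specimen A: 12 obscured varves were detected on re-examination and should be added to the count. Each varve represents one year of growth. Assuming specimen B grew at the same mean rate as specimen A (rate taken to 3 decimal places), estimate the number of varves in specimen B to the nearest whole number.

Specimen A: correcting the raw count gives 9970 + 12 = 9982 true varves.
A: Mean rate = 8860.9 mm / 9982 years ≈ 0.888 mm/year.
For B, 7643.6 / 0.888 = 8607.66 years ≈ 8608 varves.

8608 varves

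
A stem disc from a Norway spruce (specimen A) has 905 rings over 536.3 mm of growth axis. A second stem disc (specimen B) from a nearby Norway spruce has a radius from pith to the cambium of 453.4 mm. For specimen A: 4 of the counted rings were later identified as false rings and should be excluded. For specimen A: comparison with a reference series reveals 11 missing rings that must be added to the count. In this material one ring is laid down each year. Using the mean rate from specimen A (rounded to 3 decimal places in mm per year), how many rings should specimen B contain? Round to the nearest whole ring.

771 rings

Specimen A: correcting the raw count gives 905 − 4 + 11 = 912 true rings.
A: Extension rate ≈ 536.3 / 912 = 0.588 mm/year.
Specimen B: 453.4 mm / 0.588 mm per year = 771.09 years ≈ 771 rings.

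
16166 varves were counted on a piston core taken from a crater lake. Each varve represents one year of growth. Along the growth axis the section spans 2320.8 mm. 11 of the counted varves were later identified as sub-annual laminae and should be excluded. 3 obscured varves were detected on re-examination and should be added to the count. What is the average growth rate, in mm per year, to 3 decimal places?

True varve count = 16166 − 11 + 3 = 16158.
Extension rate ≈ 2320.8 / 16158 = 0.144 mm per year.

0.144 mm per year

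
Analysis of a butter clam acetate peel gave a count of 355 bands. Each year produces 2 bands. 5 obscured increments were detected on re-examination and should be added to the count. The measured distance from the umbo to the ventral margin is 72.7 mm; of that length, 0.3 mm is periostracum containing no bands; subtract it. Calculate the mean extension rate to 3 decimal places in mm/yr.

True band count = 355 + 5 = 360.
With 2 bands per year, 360 / 2 = 180 years.
The growth record spans 72.7 − 0.3 = 72.4 mm.
Mean rate = 72.4 mm / 180 years ≈ 0.402 mm/yr.

0.402 mm/yr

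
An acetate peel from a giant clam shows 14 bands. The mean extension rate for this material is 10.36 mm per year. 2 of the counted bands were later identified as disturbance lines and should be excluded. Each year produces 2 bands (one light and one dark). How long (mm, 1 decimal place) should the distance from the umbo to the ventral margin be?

After corrections the count is 14 − 2 = 12 bands.
Dividing by 2 bands per year: 12 / 2 = 6 years.
Length ≈ 10.36 × 6 = 62.2 mm.

62.2 mm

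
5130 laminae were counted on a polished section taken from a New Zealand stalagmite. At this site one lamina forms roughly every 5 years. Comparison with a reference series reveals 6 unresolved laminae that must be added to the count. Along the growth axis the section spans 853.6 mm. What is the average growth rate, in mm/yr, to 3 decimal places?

Adjusted count: 5130 + 6 = 5136 laminae.
At 5 years per lamina, 5136 × 5 = 25680 years.
Mean rate = 853.6 mm / 25680 years ≈ 0.033 mm/yr.

0.033 mm/yr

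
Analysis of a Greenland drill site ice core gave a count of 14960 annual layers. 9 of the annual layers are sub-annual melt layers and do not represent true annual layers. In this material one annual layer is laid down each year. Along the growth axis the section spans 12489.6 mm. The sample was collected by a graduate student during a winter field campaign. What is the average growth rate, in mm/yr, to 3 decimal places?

Correcting the raw count gives 14960 − 9 = 14951 true annual layers.
Extension rate ≈ 12489.6 / 14951 = 0.835 mm/yr.

0.835 mm/yr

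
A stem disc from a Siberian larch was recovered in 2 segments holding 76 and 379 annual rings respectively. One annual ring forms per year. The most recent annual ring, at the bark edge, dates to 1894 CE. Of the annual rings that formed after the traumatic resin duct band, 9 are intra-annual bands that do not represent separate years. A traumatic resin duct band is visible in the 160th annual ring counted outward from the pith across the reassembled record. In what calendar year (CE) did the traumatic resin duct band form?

1608 CE

Total annual rings = 76 + 379 = 455.
The traumatic resin duct band sits at annual ring 160 from the pith, so 455 − 160 = 295 annual rings formed after it.
Removing the 9 false annual rings leaves 295 − 9 = 286 true annual rings beyond the traumatic resin duct band.
1894 − 286 = 1608 CE.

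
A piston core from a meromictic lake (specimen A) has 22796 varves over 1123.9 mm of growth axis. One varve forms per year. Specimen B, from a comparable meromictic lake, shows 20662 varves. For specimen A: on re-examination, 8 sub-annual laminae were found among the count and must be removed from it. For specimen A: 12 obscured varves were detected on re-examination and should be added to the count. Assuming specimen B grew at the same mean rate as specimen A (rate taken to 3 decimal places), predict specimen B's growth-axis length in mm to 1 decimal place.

1012.4 mm

Specimen A: correcting the raw count gives 22796 − 8 + 12 = 22800 true varves.
A: 1123.9 mm over 22800 years gives 1123.9 / 22800 ≈ 0.049 mm/year.
Length of B = 0.049 × 20662 = 1012.4 mm.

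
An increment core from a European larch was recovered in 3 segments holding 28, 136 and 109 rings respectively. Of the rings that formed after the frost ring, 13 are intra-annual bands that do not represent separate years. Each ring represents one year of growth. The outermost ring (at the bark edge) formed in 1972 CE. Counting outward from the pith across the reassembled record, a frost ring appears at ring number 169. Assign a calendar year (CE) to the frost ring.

Total rings = 28 + 136 + 109 = 273.
The frost ring sits at ring 169 from the pith, so 273 − 169 = 104 rings formed after it.
104 − 13 false = 91 true rings after the frost ring.
The ring at the bark edge is 1972 CE, so the frost ring dates to 1972 − 91 = 1881 CE.

1881 CE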